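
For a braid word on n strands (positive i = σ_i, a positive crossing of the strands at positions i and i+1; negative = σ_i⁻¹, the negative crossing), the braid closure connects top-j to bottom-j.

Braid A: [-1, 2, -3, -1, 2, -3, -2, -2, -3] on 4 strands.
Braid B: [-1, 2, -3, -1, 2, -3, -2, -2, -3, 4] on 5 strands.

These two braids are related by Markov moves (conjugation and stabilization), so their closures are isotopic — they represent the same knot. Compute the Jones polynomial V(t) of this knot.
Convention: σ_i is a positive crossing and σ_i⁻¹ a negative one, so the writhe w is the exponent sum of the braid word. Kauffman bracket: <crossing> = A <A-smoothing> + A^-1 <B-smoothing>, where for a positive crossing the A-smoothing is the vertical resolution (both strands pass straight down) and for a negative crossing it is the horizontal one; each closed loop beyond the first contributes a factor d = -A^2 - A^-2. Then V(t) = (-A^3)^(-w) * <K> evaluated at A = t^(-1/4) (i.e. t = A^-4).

Markov-equivalent braids have isotopic closures, hence identical knot invariants. Strip the Markov moves from each word to reach a common short braid β, then compute V(t) once on β.
Braid A: s1^-1 s2 s3^-1 s1^-1 s2 s3^-1 s2^-1 s2^-1 s3^-1 on 4 strands has no conjugating prefix/suffix or stabilization to strip; take β = s1^-1 s2 s3^-1 s1^-1 s2 s3^-1 s2^-1 s2^-1 s3^-1.
Braid B: s1^-1 s2 s3^-1 s1^-1 s2 s3^-1 s2^-1 s2^-1 s3^-1 s4 on 5 strands reduces by inverse Markov moves (closure unchanged at each step):
  Destabilize: the word has the form β·s4 where s4 occurs only as the final letter (β ∈ B_4); drop it and the last strand → 4 strands.
Reduced to β = s1^-1 s2 s3^-1 s1^-1 s2 s3^-1 s2^-1 s2^-1 s3^-1 on 4 strands, 9 crossings.
Both give the same β = s1^-1 s2 s3^-1 s1^-1 s2 s3^-1 s2^-1 s2^-1 s3^-1 on 4 strands, so one state sum suffices:
Braid: s1^-1 s2 s3^-1 s1^-1 s2 s3^-1 s2^-1 s2^-1 s3^-1 on 4 strands, 9 crossings.
Writhe w = (#positive) - (#negative) = 2 - 7 = -5.
Enumerate smoothing states for the bracket polynomial. There are 2^9 = 512 states.
For each crossing: s=0 is the vertical smoothing, s=1 horizontal. Crossing k contributes A^(sign_k * (1 - 2*s_k)); loop factor d = -A^2 - A^-2.
Tabulate the states by total A-exponent and number of loops L (A-exp: L × count):
  A^9: L=5 ×1
  A^7: L=4 ×9
  A^5: L=3 ×33, L=5 ×3
  A^3: L=2 ×59, L=4 ×25
  A^1: L=1 ×42, L=3 ×80, L=5 ×4
  A^-1: L=2 ×93, L=4 ×33
  A^-3: L=1 ×19, L=3 ×58, L=5 ×7
  A^-5: L=2 ×19, L=4 ×16, L=6 ×1
  A^-7: L=3 ×7, L=5 ×2
  A^-9: L=4 ×1
Each group contributes A^e * Σ count * d^(L-1):
Powers of d = -A^2 - A^-2: d^2 = A^4 + 2 + A^-4; d^3 = -A^6 - 3*A^2 - 3*A^-2 - A^-6; d^4 = A^8 + 4*A^4 + 6 + 4*A^-4 + A^-8; d^5 = -A^10 - 5*A^6 - 10*A^2 - 10*A^-2 - 5*A^-6 - A^-10.
  A^9 * (d^4) = A^17 + 4*A^13 + 6*A^9 + 4*A^5 + A
  A^7 * (9*d^3) = -9*A^13 - 27*A^9 - 27*A^5 - 9*A
  A^5 * (33*d^2 + 3*d^4) = 3*A^13 + 45*A^9 + 84*A^5 + 45*A + 3*A^-3
  A^3 * (59*d + 25*d^3) = -25*A^9 - 134*A^5 - 134*A - 25*A^-3
  A^1 * (42 + 80*d^2 + 4*d^4) = 4*A^9 + 96*A^5 + 226*A + 96*A^-3 + 4*A^-7
  A^-1 * (93*d + 33*d^3) = -33*A^5 - 192*A - 192*A^-3 - 33*A^-7
  A^-3 * (19 + 58*d^2 + 7*d^4) = 7*A^5 + 86*A + 177*A^-3 + 86*A^-7 + 7*A^-11
  A^-5 * (19*d + 16*d^3 + d^5) = -A^5 - 21*A - 77*A^-3 - 77*A^-7 - 21*A^-11 - A^-15
  A^-7 * (7*d^2 + 2*d^4) = 2*A + 15*A^-3 + 26*A^-7 + 15*A^-11 + 2*A^-15
  A^-9 * (d^3) = -A^-3 - 3*A^-7 - 3*A^-11 - A^-15
Summing the groups: <K> = A^17 - 2*A^13 + 3*A^9 - 4*A^5 + 4*A - 4*A^-3 + 3*A^-7 - 2*A^-11
Normalise by the writhe: (-A^3)^(-w) = (-A^3)^(5) = -A^15, so f(A) = -A^15 * <K> = -A^32 + 2*A^28 - 3*A^24 + 4*A^20 - 4*A^16 + 4*A^12 - 3*A^8 + 2*A^4.
Substitute A = t^(-1/4), i.e. A^e → t^(-e/4): V(t) = 2*t^-1 - 3*t^-2 + 4*t^-3 - 4*t^-4 + 4*t^-5 - 3*t^-6 + 2*t^-7 - t^-8

Answer: 2*t^-1 - 3*t^-2 + 4*t^-3 - 4*t^-4 + 4*t^-5 - 3*t^-6 + 2*t^-7 - t^-8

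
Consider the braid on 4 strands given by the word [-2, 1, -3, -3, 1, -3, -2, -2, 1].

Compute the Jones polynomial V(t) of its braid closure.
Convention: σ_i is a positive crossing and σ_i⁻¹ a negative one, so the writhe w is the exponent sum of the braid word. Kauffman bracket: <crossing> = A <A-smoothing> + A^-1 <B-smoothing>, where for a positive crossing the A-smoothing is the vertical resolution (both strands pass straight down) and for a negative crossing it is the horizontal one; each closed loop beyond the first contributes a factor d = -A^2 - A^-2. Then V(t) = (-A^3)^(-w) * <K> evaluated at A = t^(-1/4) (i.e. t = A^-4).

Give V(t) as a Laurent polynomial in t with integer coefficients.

Braid: s2^-1 s1 s3^-1 s3^-1 s1 s3^-1 s2^-1 s2^-1 s1 on 4 strands, 9 crossings.
Writhe w = (#positive) - (#negative) = 3 - 6 = -3.
Enumerate smoothing states for the bracket polynomial. There are 2^9 = 512 states.
Smooth each crossing (0=||, 1=⌣⌢); contribution A^(Σ sign_k(1-2s_k)) * d^(L-1).
Tabulate the states by total A-exponent and number of loops L (A-exp: L × count):
  A^9: L=6 ×1
  A^7: L=5 ×9
  A^5: L=4 ×35, L=6 ×1
  A^3: L=3 ×73, L=5 ×11
  A^1: L=2 ×81, L=4 ×44, L=6 ×1
  A^-1: L=1 ×39, L=3 ×77, L=5 ×10
  A^-3: L=2 ×55, L=4 ×28, L=6 ×1
  A^-5: L=3 ×32, L=5 ×4
  A^-7: L=4 ×9
  A^-9: L=5 ×1
Each group contributes A^e * Σ count * d^(L-1):
Powers of d = -A^2 - A^-2: d^2 = A^4 + 2 + A^-4; d^3 = -A^6 - 3*A^2 - 3*A^-2 - A^-6; d^4 = A^8 + 4*A^4 + 6 + 4*A^-4 + A^-8; d^5 = -A^10 - 5*A^6 - 10*A^2 - 10*A^-2 - 5*A^-6 - A^-10.
  A^9 * (d^5) = -A^19 - 5*A^15 - 10*A^11 - 10*A^7 - 5*A^3 - A^-1
  A^7 * (9*d^4) = 9*A^15 + 36*A^11 + 54*A^7 + 36*A^3 + 9*A^-1
  A^5 * (35*d^3 + d^5) = -A^15 - 40*A^11 - 115*A^7 - 115*A^3 - 40*A^-1 - A^-5
  A^3 * (73*d^2 + 11*d^4) = 11*A^11 + 117*A^7 + 212*A^3 + 117*A^-1 + 11*A^-5
  A^1 * (81*d + 44*d^3 + d^5) = -A^11 - 49*A^7 - 223*A^3 - 223*A^-1 - 49*A^-5 - A^-9
  A^-1 * (39 + 77*d^2 + 10*d^4) = 10*A^7 + 117*A^3 + 253*A^-1 + 117*A^-5 + 10*A^-9
  A^-3 * (55*d + 28*d^3 + d^5) = -A^7 - 33*A^3 - 149*A^-1 - 149*A^-5 - 33*A^-9 - A^-13
  A^-5 * (32*d^2 + 4*d^4) = 4*A^3 + 48*A^-1 + 88*A^-5 + 48*A^-9 + 4*A^-13
  A^-7 * (9*d^3) = -9*A^-1 - 27*A^-5 - 27*A^-9 - 9*A^-13
  A^-9 * (d^4) = A^-1 + 4*A^-5 + 6*A^-9 + 4*A^-13 + A^-17
Summing the groups: <K> = -A^19 + 3*A^15 - 4*A^11 + 6*A^7 - 7*A^3 + 6*A^-1 - 6*A^-5 + 3*A^-9 - 2*A^-13 + A^-17
Normalise by the writhe: (-A^3)^(-w) = (-A^3)^(3) = -A^9, so f(A) = -A^9 * <K> = A^28 - 3*A^24 + 4*A^20 - 6*A^16 + 7*A^12 - 6*A^8 + 6*A^4 - 3 + 2*A^-4 - A^-8.
Substitute A = t^(-1/4), i.e. A^e → t^(-e/4): V(t) = -t^2 + 2*t - 3 + 6*t^-1 - 6*t^-2 + 7*t^-3 - 6*t^-4 + 4*t^-5 - 3*t^-6 + t^-7

Answer: -t^2 + 2*t - 3 + 6*t^-1 - 6*t^-2 + 7*t^-3 - 6*t^-4 + 4*t^-5 - 3*t^-6 + t^-7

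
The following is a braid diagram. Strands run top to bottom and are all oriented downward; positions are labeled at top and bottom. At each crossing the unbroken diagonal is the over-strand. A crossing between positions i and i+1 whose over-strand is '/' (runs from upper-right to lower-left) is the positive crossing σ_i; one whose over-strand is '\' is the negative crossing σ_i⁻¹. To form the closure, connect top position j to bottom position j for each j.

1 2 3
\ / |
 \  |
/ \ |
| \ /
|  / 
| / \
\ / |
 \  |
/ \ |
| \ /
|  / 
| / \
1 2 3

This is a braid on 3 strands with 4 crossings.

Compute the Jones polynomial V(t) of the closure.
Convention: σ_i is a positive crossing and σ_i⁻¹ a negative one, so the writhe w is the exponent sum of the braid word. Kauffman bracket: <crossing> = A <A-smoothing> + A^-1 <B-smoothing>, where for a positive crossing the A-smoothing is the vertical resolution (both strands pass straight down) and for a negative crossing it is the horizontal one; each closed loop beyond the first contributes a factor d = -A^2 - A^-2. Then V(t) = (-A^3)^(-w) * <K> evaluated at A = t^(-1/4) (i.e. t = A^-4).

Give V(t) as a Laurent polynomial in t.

Reading the diagram top to bottom ('/'-over between positions i,i+1 = s_i, '\'-over = s_i^-1): braid word = s1^-1 s2 s1^-1 s2.
Braid: s1^-1 s2 s1^-1 s2 on 3 strands, 4 crossings.
Writhe w = (#positive) - (#negative) = 2 - 2 = 0.
State-sum expansion of <K>. There are 2^4 = 16 states.
Smooth each crossing (0=||, 1=⌣⌢); contribution A^(Σ sign_k(1-2s_k)) * d^(L-1).
  state 0000: A-exp=+0, loops=3, term = A^0 * d^2
  state 0001: A-exp=-2, loops=2, term = A^-2 * d^1
  state 0010: A-exp=+2, loops=2, term = A^2 * d^1
  state 0011: A-exp=+0, loops=1, term = A^0 * d^0
  state 0100: A-exp=-2, loops=2, term = A^-2 * d^1
  state 0101: A-exp=-4, loops=3, term = A^-4 * d^2
  state 0110: A-exp=+0, loops=1, term = A^0 * d^0
  state 0111: A-exp=-2, loops=2, term = A^-2 * d^1
  state 1000: A-exp=+2, loops=2, term = A^2 * d^1
  state 1001: A-exp=+0, loops=1, term = A^0 * d^0
  state 1010: A-exp=+4, loops=3, term = A^4 * d^2
  state 1011: A-exp=+2, loops=2, term = A^2 * d^1
  state 1100: A-exp=+0, loops=1, term = A^0 * d^0
  state 1101: A-exp=-2, loops=2, term = A^-2 * d^1
  state 1110: A-exp=+2, loops=2, term = A^2 * d^1
  state 1111: A-exp=+0, loops=1, term = A^0 * d^0
Collect the terms by A-exponent (count of states per loop number):
Powers of d = -A^2 - A^-2: d^2 = A^4 + 2 + A^-4.
  A^4 * (d^2) = A^8 + 2*A^4 + 1
  A^2 * (4*d) = -4*A^4 - 4
  A^0 * (5 + d^2) = A^4 + 7 + A^-4
  A^-2 * (4*d) = -4 - 4*A^-4
  A^-4 * (d^2) = 1 + 2*A^-4 + A^-8
Summing the groups: <K> = A^8 - A^4 + 1 - A^-4 + A^-8
Normalise by the writhe: (-A^3)^(-w) = (-A^3)^(0) = 1, so f(A) = 1 * <K> = A^8 - A^4 + 1 - A^-4 + A^-8.
Substitute A = t^(-1/4), i.e. A^e → t^(-e/4): V(t) = t^2 - t + 1 - t^-1 + t^-2

Answer: t^2 - t + 1 - t^-1 + t^-2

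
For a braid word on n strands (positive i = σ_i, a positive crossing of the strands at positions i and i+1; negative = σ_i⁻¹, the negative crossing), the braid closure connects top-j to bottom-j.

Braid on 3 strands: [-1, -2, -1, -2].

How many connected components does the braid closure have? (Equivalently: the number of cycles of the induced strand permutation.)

Track the strand permutation on 3 strands, starting from identity.
  step 1: s1^-1 swaps positions 1,2 -> [2 1 3]
  step 2: s2^-1 swaps positions 2,3 -> [2 3 1]
  step 3: s1^-1 swaps positions 1,2 -> [3 2 1]
  step 4: s2^-1 swaps positions 2,3 -> [3 1 2]
Final permutation (position -> original strand): [3 1 2]
Closure components = cycle count of this permutation = 1.

Answer: 1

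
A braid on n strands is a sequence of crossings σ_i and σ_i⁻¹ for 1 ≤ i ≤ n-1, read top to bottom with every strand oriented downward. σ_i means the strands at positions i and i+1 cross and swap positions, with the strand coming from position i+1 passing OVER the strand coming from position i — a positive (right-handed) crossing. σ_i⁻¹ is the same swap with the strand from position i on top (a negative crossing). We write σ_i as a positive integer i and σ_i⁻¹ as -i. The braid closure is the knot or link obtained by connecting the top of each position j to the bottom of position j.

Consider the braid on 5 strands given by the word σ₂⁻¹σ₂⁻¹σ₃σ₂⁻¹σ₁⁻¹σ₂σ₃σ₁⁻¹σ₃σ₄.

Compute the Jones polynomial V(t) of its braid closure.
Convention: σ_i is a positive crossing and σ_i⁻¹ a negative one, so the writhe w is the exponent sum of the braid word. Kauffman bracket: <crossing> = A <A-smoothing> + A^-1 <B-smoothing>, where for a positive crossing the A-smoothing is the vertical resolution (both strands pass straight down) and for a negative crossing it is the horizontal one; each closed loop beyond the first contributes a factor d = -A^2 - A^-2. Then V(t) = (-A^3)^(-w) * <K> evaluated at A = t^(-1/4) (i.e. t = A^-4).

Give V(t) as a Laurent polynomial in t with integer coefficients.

-t^3 + 2*t^2 - 3*t + 5 - 4*t^-1 + 4*t^-2 - 3*t^-3 + 2*t^-4 - t^-5

Derivation:
The presented braid s2^-1 s2^-1 s3 s2^-1 s1^-1 s2 s3 s1^-1 s3 s4 on 5 strands reduces by inverse Markov moves (closure unchanged at each step):
  Destabilize: the word has the form β·s4 where s4 occurs only as the final letter (β ∈ B_4); drop it and the last strand → 4 strands.
Reduced to β = s2^-1 s2^-1 s3 s2^-1 s1^-1 s2 s3 s1^-1 s3 on 4 strands, 9 crossings.
Compute on β:
Braid: s2^-1 s2^-1 s3 s2^-1 s1^-1 s2 s3 s1^-1 s3 on 4 strands, 9 crossings.
Writhe w = (#positive) - (#negative) = 4 - 5 = -1.
State-sum expansion of <K>. There are 2^9 = 512 states.
Each crossing splits two ways (0=vertical, 1=horizontal). The state's weight is A^(#A-smoothings - #B-smoothings) * d^(loops - 1).
Tabulate the states by total A-exponent and number of loops L (A-exp: L × count):
  A^9: L=5 ×1
  A^7: L=4 ×9
  A^5: L=3 ×32, L=5 ×4
  A^3: L=2 ×55, L=4 ×28, L=6 ×1
  A^1: L=1 ×39, L=3 ×77, L=5 ×10
  A^-1: L=2 ×87, L=4 ×38, L=6 ×1
  A^-3: L=1 ×14, L=3 ×64, L=5 ×6
  A^-5: L=2 ×17, L=4 ×19
  A^-7: L=3 ×7, L=5 ×2
  A^-9: L=4 ×1
Each group contributes A^e * Σ count * d^(L-1):
Powers of d = -A^2 - A^-2: d^2 = A^4 + 2 + A^-4; d^3 = -A^6 - 3*A^2 - 3*A^-2 - A^-6; d^4 = A^8 + 4*A^4 + 6 + 4*A^-4 + A^-8; d^5 = -A^10 - 5*A^6 - 10*A^2 - 10*A^-2 - 5*A^-6 - A^-10.
  A^9 * (d^4) = A^17 + 4*A^13 + 6*A^9 + 4*A^5 + A
  A^7 * (9*d^3) = -9*A^13 - 27*A^9 - 27*A^5 - 9*A
  A^5 * (32*d^2 + 4*d^4) = 4*A^13 + 48*A^9 + 88*A^5 + 48*A + 4*A^-3
  A^3 * (55*d + 28*d^3 + d^5) = -A^13 - 33*A^9 - 149*A^5 - 149*A - 33*A^-3 - A^-7
  A^1 * (39 + 77*d^2 + 10*d^4) = 10*A^9 + 117*A^5 + 253*A + 117*A^-3 + 10*A^-7
  A^-1 * (87*d + 38*d^3 + d^5) = -A^9 - 43*A^5 - 211*A - 211*A^-3 - 43*A^-7 - A^-11
  A^-3 * (14 + 64*d^2 + 6*d^4) = 6*A^5 + 88*A + 178*A^-3 + 88*A^-7 + 6*A^-11
  A^-5 * (17*d + 19*d^3) = -19*A - 74*A^-3 - 74*A^-7 - 19*A^-11
  A^-7 * (7*d^2 + 2*d^4) = 2*A + 15*A^-3 + 26*A^-7 + 15*A^-11 + 2*A^-15
  A^-9 * (d^3) = -A^-3 - 3*A^-7 - 3*A^-11 - A^-15
Summing the groups: <K> = A^17 - 2*A^13 + 3*A^9 - 4*A^5 + 4*A - 5*A^-3 + 3*A^-7 - 2*A^-11 + A^-15
Normalise by the writhe: (-A^3)^(-w) = (-A^3)^(1) = -A^3, so f(A) = -A^3 * <K> = -A^20 + 2*A^16 - 3*A^12 + 4*A^8 - 4*A^4 + 5 - 3*A^-4 + 2*A^-8 - A^-12.
Substitute A = t^(-1/4), i.e. A^e → t^(-e/4): V(t) = -t^3 + 2*t^2 - 3*t + 5 - 4*t^-1 + 4*t^-2 - 3*t^-3 + 2*t^-4 - t^-5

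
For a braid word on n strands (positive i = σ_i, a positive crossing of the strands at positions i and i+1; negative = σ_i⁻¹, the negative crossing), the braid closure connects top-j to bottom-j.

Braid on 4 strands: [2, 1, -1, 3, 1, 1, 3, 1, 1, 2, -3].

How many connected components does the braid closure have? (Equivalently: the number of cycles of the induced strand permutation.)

3

Derivation:
Track the strand permutation on 4 strands, starting from identity.
  step 1: s2 swaps positions 2,3 -> [1 3 2 4]
  step 2: s1 swaps positions 1,2 -> [3 1 2 4]
  step 3: s1^-1 swaps positions 1,2 -> [1 3 2 4]
  step 4: s3 swaps positions 3,4 -> [1 3 4 2]
  step 5: s1 swaps positions 1,2 -> [3 1 4 2]
  step 6: s1 swaps positions 1,2 -> [1 3 4 2]
  step 7: s3 swaps positions 3,4 -> [1 3 2 4]
  step 8: s1 swaps positions 1,2 -> [3 1 2 4]
  step 9: s1 swaps positions 1,2 -> [1 3 2 4]
  step 10: s2 swaps positions 2,3 -> [1 2 3 4]
  step 11: s3^-1 swaps positions 3,4 -> [1 2 4 3]
Final permutation (position -> original strand): [1 2 4 3]
Closure components = cycle count of this permutation = 3.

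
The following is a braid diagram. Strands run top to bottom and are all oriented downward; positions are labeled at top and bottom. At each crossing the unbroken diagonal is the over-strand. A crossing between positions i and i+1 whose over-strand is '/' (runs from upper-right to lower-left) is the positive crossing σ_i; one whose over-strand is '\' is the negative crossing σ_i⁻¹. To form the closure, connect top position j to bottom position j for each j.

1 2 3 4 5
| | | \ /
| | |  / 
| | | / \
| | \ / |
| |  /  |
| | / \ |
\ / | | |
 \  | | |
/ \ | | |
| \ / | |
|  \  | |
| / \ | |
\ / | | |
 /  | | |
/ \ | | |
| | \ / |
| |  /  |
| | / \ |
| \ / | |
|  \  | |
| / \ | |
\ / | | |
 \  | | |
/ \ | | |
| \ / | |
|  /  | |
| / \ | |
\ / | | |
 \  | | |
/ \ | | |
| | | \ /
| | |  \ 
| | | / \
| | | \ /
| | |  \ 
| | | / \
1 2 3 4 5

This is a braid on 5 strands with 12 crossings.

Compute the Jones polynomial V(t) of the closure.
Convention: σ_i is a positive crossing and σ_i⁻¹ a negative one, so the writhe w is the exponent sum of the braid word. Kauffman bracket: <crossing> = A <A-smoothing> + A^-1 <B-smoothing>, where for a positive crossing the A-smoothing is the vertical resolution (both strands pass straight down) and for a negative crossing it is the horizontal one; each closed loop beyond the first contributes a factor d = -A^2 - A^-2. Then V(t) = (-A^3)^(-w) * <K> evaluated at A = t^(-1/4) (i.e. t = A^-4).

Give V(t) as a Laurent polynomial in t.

Reading the diagram top to bottom ('/'-over between positions i,i+1 = s_i, '\'-over = s_i^-1): braid word = s4 s3 s1^-1 s2^-1 s1 s3 s2^-1 s1^-1 s2 s1^-1 s4^-1 s4^-1.
The presented braid s4 s3 s1^-1 s2^-1 s1 s3 s2^-1 s1^-1 s2 s1^-1 s4^-1 s4^-1 on 5 strands reduces by inverse Markov moves (closure unchanged at each step):
  Deconjugate: the word is γ·β·γ⁻¹ with γ = s4 (prefix) and γ⁻¹ = s4^-1 (suffix); strip both.
  Destabilize: the word has the form β·s4^-1 where s4^-1 occurs only as the final letter (β ∈ B_4); drop it and the last strand → 4 strands.
Reduced to β = s3 s1^-1 s2^-1 s1 s3 s2^-1 s1^-1 s2 s1^-1 on 4 strands, 9 crossings.
Compute on β:
Braid: s3 s1^-1 s2^-1 s1 s3 s2^-1 s1^-1 s2 s1^-1 on 4 strands, 9 crossings.
Writhe w = (#positive) - (#negative) = 4 - 5 = -1.
Computing the Kauffman bracket via state sum. There are 2^9 = 512 states.
Smooth each crossing (0=||, 1=⌣⌢); contribution A^(Σ sign_k(1-2s_k)) * d^(L-1).
Tabulate the states by total A-exponent and number of loops L (A-exp: L × count):
  A^9: L=5 ×1
  A^7: L=4 ×9
  A^5: L=3 ×32, L=5 ×4
  A^3: L=2 ×53, L=4 ×30, L=6 ×1
  A^1: L=1 ×35, L=3 ×80, L=5 ×11
  A^-1: L=2 ×86, L=4 ×39, L=6 ×1
  A^-3: L=1 ×21, L=3 ×58, L=5 ×5
  A^-5: L=2 ×26, L=4 ×10
  A^-7: L=1 ×3, L=3 ×6
  A^-9: L=2 ×1
Each group contributes A^e * Σ count * d^(L-1):
Powers of d = -A^2 - A^-2: d^2 = A^4 + 2 + A^-4; d^3 = -A^6 - 3*A^2 - 3*A^-2 - A^-6; d^4 = A^8 + 4*A^4 + 6 + 4*A^-4 + A^-8; d^5 = -A^10 - 5*A^6 - 10*A^2 - 10*A^-2 - 5*A^-6 - A^-10.
  A^9 * (d^4) = A^17 + 4*A^13 + 6*A^9 + 4*A^5 + A
  A^7 * (9*d^3) = -9*A^13 - 27*A^9 - 27*A^5 - 9*A
  A^5 * (32*d^2 + 4*d^4) = 4*A^13 + 48*A^9 + 88*A^5 + 48*A + 4*A^-3
  A^3 * (53*d + 30*d^3 + d^5) = -A^13 - 35*A^9 - 153*A^5 - 153*A - 35*A^-3 - A^-7
  A^1 * (35 + 80*d^2 + 11*d^4) = 11*A^9 + 124*A^5 + 261*A + 124*A^-3 + 11*A^-7
  A^-1 * (86*d + 39*d^3 + d^5) = -A^9 - 44*A^5 - 213*A - 213*A^-3 - 44*A^-7 - A^-11
  A^-3 * (21 + 58*d^2 + 5*d^4) = 5*A^5 + 78*A + 167*A^-3 + 78*A^-7 + 5*A^-11
  A^-5 * (26*d + 10*d^3) = -10*A - 56*A^-3 - 56*A^-7 - 10*A^-11
  A^-7 * (3 + 6*d^2) = 6*A^-3 + 15*A^-7 + 6*A^-11
  A^-9 * (d) = -A^-7 - A^-11
Summing the groups: <K> = A^17 - 2*A^13 + 2*A^9 - 3*A^5 + 3*A - 3*A^-3 + 2*A^-7 - A^-11
Normalise by the writhe: (-A^3)^(-w) = (-A^3)^(1) = -A^3, so f(A) = -A^3 * <K> = -A^20 + 2*A^16 - 2*A^12 + 3*A^8 - 3*A^4 + 3 - 2*A^-4 + A^-8.
Substitute A = t^(-1/4), i.e. A^e → t^(-e/4): V(t) = t^2 - 2*t + 3 - 3*t^-1 + 3*t^-2 - 2*t^-3 + 2*t^-4 - t^-5

Answer: t^2 - 2*t + 3 - 3*t^-1 + 3*t^-2 - 2*t^-3 + 2*t^-4 - t^-5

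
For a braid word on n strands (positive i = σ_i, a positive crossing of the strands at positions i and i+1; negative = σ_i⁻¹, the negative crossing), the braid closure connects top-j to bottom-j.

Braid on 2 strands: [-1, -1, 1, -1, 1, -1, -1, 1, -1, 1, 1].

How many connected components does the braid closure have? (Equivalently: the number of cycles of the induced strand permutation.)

Track the strand permutation on 2 strands, starting from identity.
  step 1: s1^-1 swaps positions 1,2 -> [2 1]
  step 2: s1^-1 swaps positions 1,2 -> [1 2]
  step 3: s1 swaps positions 1,2 -> [2 1]
  step 4: s1^-1 swaps positions 1,2 -> [1 2]
  step 5: s1 swaps positions 1,2 -> [2 1]
  step 6: s1^-1 swaps positions 1,2 -> [1 2]
  step 7: s1^-1 swaps positions 1,2 -> [2 1]
  step 8: s1 swaps positions 1,2 -> [1 2]
  step 9: s1^-1 swaps positions 1,2 -> [2 1]
  step 10: s1 swaps positions 1,2 -> [1 2]
  step 11: s1 swaps positions 1,2 -> [2 1]
Final permutation (position -> original strand): [2 1]
Closure components = cycle count of this permutation = 1.

Answer: 1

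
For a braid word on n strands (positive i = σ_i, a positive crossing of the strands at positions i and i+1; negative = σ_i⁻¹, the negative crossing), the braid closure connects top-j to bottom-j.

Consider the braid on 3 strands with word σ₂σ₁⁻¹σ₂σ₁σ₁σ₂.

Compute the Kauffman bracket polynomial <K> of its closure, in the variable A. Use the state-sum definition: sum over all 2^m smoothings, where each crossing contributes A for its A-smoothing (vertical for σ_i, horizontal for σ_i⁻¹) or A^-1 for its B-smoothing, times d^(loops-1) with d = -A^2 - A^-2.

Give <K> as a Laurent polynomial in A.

A^8 - A^4 + 2 - A^-4 + A^-8 - A^-12

Derivation:
Braid: s2 s1^-1 s2 s1 s1 s2 on 3 strands, 6 crossings.
Writhe w = (#positive) - (#negative) = 5 - 1 = 4.
Computing the Kauffman bracket via state sum. There are 2^6 = 64 states.
Smooth each crossing (0=||, 1=⌣⌢); contribution A^(Σ sign_k(1-2s_k)) * d^(L-1).
Tabulate the states by total A-exponent and number of loops L (A-exp: L × count):
  A^6: L=2 ×1
  A^4: L=1 ×3, L=3 ×3
  A^2: L=2 ×14, L=4 ×1
  A^0: L=1 ×10, L=3 ×10
  A^-2: L=2 ×13, L=4 ×2
  A^-4: L=3 ×6
  A^-6: L=4 ×1
Each group contributes A^e * Σ count * d^(L-1):
Powers of d = -A^2 - A^-2: d^2 = A^4 + 2 + A^-4; d^3 = -A^6 - 3*A^2 - 3*A^-2 - A^-6.
  A^6 * (d) = -A^8 - A^4
  A^4 * (3 + 3*d^2) = 3*A^8 + 9*A^4 + 3
  A^2 * (14*d + d^3) = -A^8 - 17*A^4 - 17 - A^-4
  A^0 * (10 + 10*d^2) = 10*A^4 + 30 + 10*A^-4
  A^-2 * (13*d + 2*d^3) = -2*A^4 - 19 - 19*A^-4 - 2*A^-8
  A^-4 * (6*d^2) = 6 + 12*A^-4 + 6*A^-8
  A^-6 * (d^3) = -1 - 3*A^-4 - 3*A^-8 - A^-12
Summing the groups: <K> = A^8 - A^4 + 2 - A^-4 + A^-8 - A^-12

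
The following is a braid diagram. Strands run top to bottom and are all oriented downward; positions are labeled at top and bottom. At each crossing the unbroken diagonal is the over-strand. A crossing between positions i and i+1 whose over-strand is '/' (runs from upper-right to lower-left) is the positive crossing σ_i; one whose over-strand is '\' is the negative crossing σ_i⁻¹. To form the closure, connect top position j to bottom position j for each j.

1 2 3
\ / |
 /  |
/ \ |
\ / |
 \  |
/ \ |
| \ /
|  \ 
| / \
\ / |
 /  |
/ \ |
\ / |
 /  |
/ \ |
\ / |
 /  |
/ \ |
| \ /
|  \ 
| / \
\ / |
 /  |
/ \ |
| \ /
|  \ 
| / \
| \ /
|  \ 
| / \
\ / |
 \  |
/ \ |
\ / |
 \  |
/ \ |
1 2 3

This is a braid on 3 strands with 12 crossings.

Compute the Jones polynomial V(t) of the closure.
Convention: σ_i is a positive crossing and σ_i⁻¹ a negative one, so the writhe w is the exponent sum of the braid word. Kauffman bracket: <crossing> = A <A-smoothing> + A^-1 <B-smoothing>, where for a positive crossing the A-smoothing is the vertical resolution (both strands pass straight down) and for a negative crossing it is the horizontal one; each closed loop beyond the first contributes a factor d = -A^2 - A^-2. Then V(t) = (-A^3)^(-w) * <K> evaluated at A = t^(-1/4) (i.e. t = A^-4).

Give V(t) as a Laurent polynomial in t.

t^2 - 2*t + 3 - 3*t^-1 + 4*t^-2 - 3*t^-3 + 2*t^-4 - 2*t^-5 + t^-6

Derivation:
Reading the diagram top to bottom ('/'-over between positions i,i+1 = s_i, '\'-over = s_i^-1): braid word = s1 s1^-1 s2^-1 s1 s1 s1 s2^-1 s1 s2^-1 s2^-1 s1^-1 s1^-1.
The presented braid s1 s1^-1 s2^-1 s1 s1 s1 s2^-1 s1 s2^-1 s2^-1 s1^-1 s1^-1 on 3 strands reduces by inverse Markov moves (closure unchanged at each step):
  Deconjugate: the word is γ·β·γ⁻¹ with γ = s1 (prefix) and γ⁻¹ = s1^-1 (suffix); strip both.
Reduced to β = s1^-1 s2^-1 s1 s1 s1 s2^-1 s1 s2^-1 s2^-1 s1^-1 on 3 strands, 10 crossings.
Compute on β:
Braid: s1^-1 s2^-1 s1 s1 s1 s2^-1 s1 s2^-1 s2^-1 s1^-1 on 3 strands, 10 crossings.
Writhe w = (#positive) - (#negative) = 4 - 6 = -2.
Computing the Kauffman bracket via state sum. There are 2^10 = 1024 states.
For each crossing: s=0 is the vertical smoothing, s=1 horizontal. Crossing k contributes A^(sign_k * (1 - 2*s_k)); loop factor d = -A^2 - A^-2.
Tabulate the states by total A-exponent and number of loops L (A-exp: L × count):
  A^10: L=5 ×1
  A^8: L=4 ×10
  A^6: L=3 ×38, L=5 ×7
  A^4: L=2 ×67, L=4 ×49, L=6 ×4
  A^2: L=1 ×46, L=3 ×130, L=5 ×33, L=7 ×1
  A^0: L=2 ×131, L=4 ×110, L=6 ×11
  A^-2: L=1 ×25, L=3 ×133, L=5 ×51, L=7 ×1
  A^-4: L=2 ×37, L=4 ×72, L=6 ×11
  A^-6: L=3 ×25, L=5 ×19, L=7 ×1
  A^-8: L=4 ×8, L=6 ×2
  A^-10: L=5 ×1
Each group contributes A^e * Σ count * d^(L-1):
Powers of d = -A^2 - A^-2: d^2 = A^4 + 2 + A^-4; d^3 = -A^6 - 3*A^2 - 3*A^-2 - A^-6; d^4 = A^8 + 4*A^4 + 6 + 4*A^-4 + A^-8; d^5 = -A^10 - 5*A^6 - 10*A^2 - 10*A^-2 - 5*A^-6 - A^-10; d^6 = A^12 + 6*A^8 + 15*A^4 + 20 + 15*A^-4 + 6*A^-8 + A^-12.
  A^10 * (d^4) = A^18 + 4*A^14 + 6*A^10 + 4*A^6 + A^2
  A^8 * (10*d^3) = -10*A^14 - 30*A^10 - 30*A^6 - 10*A^2
  A^6 * (38*d^2 + 7*d^4) = 7*A^14 + 66*A^10 + 118*A^6 + 66*A^2 + 7*A^-2
  A^4 * (67*d + 49*d^3 + 4*d^5) = -4*A^14 - 69*A^10 - 254*A^6 - 254*A^2 - 69*A^-2 - 4*A^-6
  A^2 * (46 + 130*d^2 + 33*d^4 + d^6) = A^14 + 39*A^10 + 277*A^6 + 524*A^2 + 277*A^-2 + 39*A^-6 + A^-10
  A^0 * (131*d + 110*d^3 + 11*d^5) = -11*A^10 - 165*A^6 - 571*A^2 - 571*A^-2 - 165*A^-6 - 11*A^-10
  A^-2 * (25 + 133*d^2 + 51*d^4 + d^6) = A^10 + 57*A^6 + 352*A^2 + 617*A^-2 + 352*A^-6 + 57*A^-10 + A^-14
  A^-4 * (37*d + 72*d^3 + 11*d^5) = -11*A^6 - 127*A^2 - 363*A^-2 - 363*A^-6 - 127*A^-10 - 11*A^-14
  A^-6 * (25*d^2 + 19*d^4 + d^6) = A^6 + 25*A^2 + 116*A^-2 + 184*A^-6 + 116*A^-10 + 25*A^-14 + A^-18
  A^-8 * (8*d^3 + 2*d^5) = -2*A^2 - 18*A^-2 - 44*A^-6 - 44*A^-10 - 18*A^-14 - 2*A^-18
  A^-10 * (d^4) = A^-2 + 4*A^-6 + 6*A^-10 + 4*A^-14 + A^-18
Summing the groups: <K> = A^18 - 2*A^14 + 2*A^10 - 3*A^6 + 4*A^2 - 3*A^-2 + 3*A^-6 - 2*A^-10 + A^-14
Normalise by the writhe: (-A^3)^(-w) = (-A^3)^(2) = A^6, so f(A) = A^6 * <K> = A^24 - 2*A^20 + 2*A^16 - 3*A^12 + 4*A^8 - 3*A^4 + 3 - 2*A^-4 + A^-8.
Substitute A = t^(-1/4), i.e. A^e → t^(-e/4): V(t) = t^2 - 2*t + 3 - 3*t^-1 + 4*t^-2 - 3*t^-3 + 2*t^-4 - 2*t^-5 + t^-6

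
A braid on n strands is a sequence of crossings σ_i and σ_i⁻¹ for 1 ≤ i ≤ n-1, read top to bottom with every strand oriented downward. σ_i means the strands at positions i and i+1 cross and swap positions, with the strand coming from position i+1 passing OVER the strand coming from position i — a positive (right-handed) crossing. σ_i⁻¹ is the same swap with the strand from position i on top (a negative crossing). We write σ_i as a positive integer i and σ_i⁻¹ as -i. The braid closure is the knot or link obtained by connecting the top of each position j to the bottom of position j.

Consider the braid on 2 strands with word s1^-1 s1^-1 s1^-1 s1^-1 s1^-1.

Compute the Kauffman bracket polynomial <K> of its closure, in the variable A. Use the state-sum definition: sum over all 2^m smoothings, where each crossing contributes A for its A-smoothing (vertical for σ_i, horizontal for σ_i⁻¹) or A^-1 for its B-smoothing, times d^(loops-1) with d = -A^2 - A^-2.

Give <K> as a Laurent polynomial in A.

Braid: s1^-1 s1^-1 s1^-1 s1^-1 s1^-1 on 2 strands, 5 crossings.
Writhe w = (#positive) - (#negative) = 0 - 5 = -5.
Enumerate smoothing states for the bracket polynomial. There are 2^5 = 32 states.
Smooth each crossing (0=||, 1=⌣⌢); contribution A^(Σ sign_k(1-2s_k)) * d^(L-1).
  state 00000: A-exp=-5, loops=2, term = A^-5 * d^1
  state 00001: A-exp=-3, loops=1, term = A^-3 * d^0
  state 00010: A-exp=-3, loops=1, term = A^-3 * d^0
  state 00011: A-exp=-1, loops=2, term = A^-1 * d^1
  state 00100: A-exp=-3, loops=1, term = A^-3 * d^0
  state 00101: A-exp=-1, loops=2, term = A^-1 * d^1
  state 00110: A-exp=-1, loops=2, term = A^-1 * d^1
  state 00111: A-exp=+1, loops=3, term = A^1 * d^2
  state 01000: A-exp=-3, loops=1, term = A^-3 * d^0
  state 01001: A-exp=-1, loops=2, term = A^-1 * d^1
  state 01010: A-exp=-1, loops=2, term = A^-1 * d^1
  state 01011: A-exp=+1, loops=3, term = A^1 * d^2
  state 01100: A-exp=-1, loops=2, term = A^-1 * d^1
  state 01101: A-exp=+1, loops=3, term = A^1 * d^2
  state 01110: A-exp=+1, loops=3, term = A^1 * d^2
  state 01111: A-exp=+3, loops=4, term = A^3 * d^3
  state 10000: A-exp=-3, loops=1, term = A^-3 * d^0
  state 10001: A-exp=-1, loops=2, term = A^-1 * d^1
  state 10010: A-exp=-1, loops=2, term = A^-1 * d^1
  state 10011: A-exp=+1, loops=3, term = A^1 * d^2
  state 10100: A-exp=-1, loops=2, term = A^-1 * d^1
  state 10101: A-exp=+1, loops=3, term = A^1 * d^2
  state 10110: A-exp=+1, loops=3, term = A^1 * d^2
  state 10111: A-exp=+3, loops=4, term = A^3 * d^3
  state 11000: A-exp=-1, loops=2, term = A^-1 * d^1
  state 11001: A-exp=+1, loops=3, term = A^1 * d^2
  state 11010: A-exp=+1, loops=3, term = A^1 * d^2
  state 11011: A-exp=+3, loops=4, term = A^3 * d^3
  state 11100: A-exp=+1, loops=3, term = A^1 * d^2
  state 11101: A-exp=+3, loops=4, term = A^3 * d^3
  state 11110: A-exp=+3, loops=4, term = A^3 * d^3
  state 11111: A-exp=+5, loops=5, term = A^5 * d^4
Collect the terms by A-exponent (count of states per loop number):
Powers of d = -A^2 - A^-2: d^2 = A^4 + 2 + A^-4; d^3 = -A^6 - 3*A^2 - 3*A^-2 - A^-6; d^4 = A^8 + 4*A^4 + 6 + 4*A^-4 + A^-8.
  A^5 * (d^4) = A^13 + 4*A^9 + 6*A^5 + 4*A + A^-3
  A^3 * (5*d^3) = -5*A^9 - 15*A^5 - 15*A - 5*A^-3
  A^1 * (10*d^2) = 10*A^5 + 20*A + 10*A^-3
  A^-1 * (10*d) = -10*A - 10*A^-3
  A^-3 * (5) = 5*A^-3
  A^-5 * (d) = -A^-3 - A^-7
Summing the groups: <K> = A^13 - A^9 + A^5 - A - A^-7

Answer: A^13 - A^9 + A^5 - A - A^-7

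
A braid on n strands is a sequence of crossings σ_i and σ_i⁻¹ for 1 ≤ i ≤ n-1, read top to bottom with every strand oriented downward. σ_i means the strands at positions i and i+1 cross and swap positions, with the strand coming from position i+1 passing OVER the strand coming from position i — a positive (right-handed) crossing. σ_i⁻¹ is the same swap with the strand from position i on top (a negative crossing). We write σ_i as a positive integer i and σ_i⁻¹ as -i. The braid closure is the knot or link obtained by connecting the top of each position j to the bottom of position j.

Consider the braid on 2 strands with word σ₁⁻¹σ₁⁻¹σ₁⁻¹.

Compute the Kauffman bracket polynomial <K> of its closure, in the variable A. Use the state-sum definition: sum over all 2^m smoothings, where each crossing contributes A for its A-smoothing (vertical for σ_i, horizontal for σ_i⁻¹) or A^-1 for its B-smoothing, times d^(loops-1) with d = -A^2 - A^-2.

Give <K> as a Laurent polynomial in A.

A^7 - A^3 - A^-5

Derivation:
Braid: s1^-1 s1^-1 s1^-1 on 2 strands, 3 crossings.
Writhe w = (#positive) - (#negative) = 0 - 3 = -3.
Enumerate smoothing states for the bracket polynomial. There are 2^3 = 8 states.
Each crossing splits two ways (0=vertical, 1=horizontal). The state's weight is A^(#A-smoothings - #B-smoothings) * d^(loops - 1).
  state 000: A-exp=-3, loops=2, term = A^-3 * d^1
  state 001: A-exp=-1, loops=1, term = A^-1 * d^0
  state 010: A-exp=-1, loops=1, term = A^-1 * d^0
  state 011: A-exp=+1, loops=2, term = A^1 * d^1
  state 100: A-exp=-1, loops=1, term = A^-1 * d^0
  state 101: A-exp=+1, loops=2, term = A^1 * d^1
  state 110: A-exp=+1, loops=2, term = A^1 * d^1
  state 111: A-exp=+3, loops=3, term = A^3 * d^2
Collect the terms by A-exponent (count of states per loop number):
Powers of d = -A^2 - A^-2: d^2 = A^4 + 2 + A^-4.
  A^3 * (d^2) = A^7 + 2*A^3 + A^-1
  A^1 * (3*d) = -3*A^3 - 3*A^-1
  A^-1 * (3) = 3*A^-1
  A^-3 * (d) = -A^-1 - A^-5
Summing the groups: <K> = A^7 - A^3 - A^-5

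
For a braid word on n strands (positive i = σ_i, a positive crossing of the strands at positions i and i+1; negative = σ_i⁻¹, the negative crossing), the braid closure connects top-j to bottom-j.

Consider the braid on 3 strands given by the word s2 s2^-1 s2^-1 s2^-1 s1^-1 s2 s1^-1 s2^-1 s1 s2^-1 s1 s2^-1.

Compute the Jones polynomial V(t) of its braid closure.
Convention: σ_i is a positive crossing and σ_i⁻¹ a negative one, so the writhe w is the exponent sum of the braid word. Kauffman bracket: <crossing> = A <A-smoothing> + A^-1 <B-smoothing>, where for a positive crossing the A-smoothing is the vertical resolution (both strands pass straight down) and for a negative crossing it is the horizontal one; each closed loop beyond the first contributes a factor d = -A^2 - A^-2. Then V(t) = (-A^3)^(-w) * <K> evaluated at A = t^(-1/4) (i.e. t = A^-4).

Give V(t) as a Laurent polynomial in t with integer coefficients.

The presented braid s2 s2^-1 s2^-1 s2^-1 s1^-1 s2 s1^-1 s2^-1 s1 s2^-1 s1 s2^-1 on 3 strands reduces by inverse Markov moves (closure unchanged at each step):
  Deconjugate: the word is γ·β·γ⁻¹ with γ = s2 (prefix) and γ⁻¹ = s2^-1 (suffix); strip both.
Reduced to β = s2^-1 s2^-1 s2^-1 s1^-1 s2 s1^-1 s2^-1 s1 s2^-1 s1 on 3 strands, 10 crossings.
Compute on β:
Braid: s2^-1 s2^-1 s2^-1 s1^-1 s2 s1^-1 s2^-1 s1 s2^-1 s1 on 3 strands, 10 crossings.
Writhe w = (#positive) - (#negative) = 3 - 7 = -4.
Enumerate smoothing states for the bracket polynomial. There are 2^10 = 1024 states.
Each crossing splits two ways (0=vertical, 1=horizontal). The state's weight is A^(#A-smoothings - #B-smoothings) * d^(loops - 1).
Tabulate the states by total A-exponent and number of loops L (A-exp: L × count):
  A^10: L=6 ×1
  A^8: L=5 ×10
  A^6: L=4 ×41, L=6 ×4
  A^4: L=3 ×88, L=5 ×31, L=7 ×1
  A^2: L=2 ×102, L=4 ×99, L=6 ×9
  A^0: L=1 ×54, L=3 ×162, L=5 ×36
  A^-2: L=2 ×134, L=4 ×74, L=6 ×2
  A^-4: L=1 ×30, L=3 ×82, L=5 ×8
  A^-6: L=2 ×32, L=4 ×13
  A^-8: L=1 ×3, L=3 ×7
  A^-10: L=2 ×1
Each group contributes A^e * Σ count * d^(L-1):
Powers of d = -A^2 - A^-2: d^2 = A^4 + 2 + A^-4; d^3 = -A^6 - 3*A^2 - 3*A^-2 - A^-6; d^4 = A^8 + 4*A^4 + 6 + 4*A^-4 + A^-8; d^5 = -A^10 - 5*A^6 - 10*A^2 - 10*A^-2 - 5*A^-6 - A^-10; d^6 = A^12 + 6*A^8 + 15*A^4 + 20 + 15*A^-4 + 6*A^-8 + A^-12.
  A^10 * (d^5) = -A^20 - 5*A^16 - 10*A^12 - 10*A^8 - 5*A^4 - 1
  A^8 * (10*d^4) = 10*A^16 + 40*A^12 + 60*A^8 + 40*A^4 + 10
  A^6 * (41*d^3 + 4*d^5) = -4*A^16 - 61*A^12 - 163*A^8 - 163*A^4 - 61 - 4*A^-4
  A^4 * (88*d^2 + 31*d^4 + d^6) = A^16 + 37*A^12 + 227*A^8 + 382*A^4 + 227 + 37*A^-4 + A^-8
  A^2 * (102*d + 99*d^3 + 9*d^5) = -9*A^12 - 144*A^8 - 489*A^4 - 489 - 144*A^-4 - 9*A^-8
  A^0 * (54 + 162*d^2 + 36*d^4) = 36*A^8 + 306*A^4 + 594 + 306*A^-4 + 36*A^-8
  A^-2 * (134*d + 74*d^3 + 2*d^5) = -2*A^8 - 84*A^4 - 376 - 376*A^-4 - 84*A^-8 - 2*A^-12
  A^-4 * (30 + 82*d^2 + 8*d^4) = 8*A^4 + 114 + 242*A^-4 + 114*A^-8 + 8*A^-12
  A^-6 * (32*d + 13*d^3) = -13 - 71*A^-4 - 71*A^-8 - 13*A^-12
  A^-8 * (3 + 7*d^2) = 7*A^-4 + 17*A^-8 + 7*A^-12
  A^-10 * (d) = -A^-8 - A^-12
Summing the groups: <K> = -A^20 + 2*A^16 - 3*A^12 + 4*A^8 - 5*A^4 + 5 - 3*A^-4 + 3*A^-8 - A^-12
Normalise by the writhe: (-A^3)^(-w) = (-A^3)^(4) = A^12, so f(A) = A^12 * <K> = -A^32 + 2*A^28 - 3*A^24 + 4*A^20 - 5*A^16 + 5*A^12 - 3*A^8 + 3*A^4 - 1.
Substitute A = t^(-1/4), i.e. A^e → t^(-e/4): V(t) = -1 + 3*t^-1 - 3*t^-2 + 5*t^-3 - 5*t^-4 + 4*t^-5 - 3*t^-6 + 2*t^-7 - t^-8

Answer: -1 + 3*t^-1 - 3*t^-2 + 5*t^-3 - 5*t^-4 + 4*t^-5 - 3*t^-6 + 2*t^-7 - t^-8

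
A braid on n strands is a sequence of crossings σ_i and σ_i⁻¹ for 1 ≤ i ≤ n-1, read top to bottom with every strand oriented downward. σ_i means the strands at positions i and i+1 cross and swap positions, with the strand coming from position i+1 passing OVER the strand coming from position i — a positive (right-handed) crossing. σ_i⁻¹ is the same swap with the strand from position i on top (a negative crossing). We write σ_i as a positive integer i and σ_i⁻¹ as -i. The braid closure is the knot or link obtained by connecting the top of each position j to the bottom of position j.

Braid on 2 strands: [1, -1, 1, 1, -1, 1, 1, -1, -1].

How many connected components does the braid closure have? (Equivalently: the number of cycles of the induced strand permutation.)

Track the strand permutation on 2 strands, starting from identity.
  step 1: s1 swaps positions 1,2 -> [2 1]
  step 2: s1^-1 swaps positions 1,2 -> [1 2]
  step 3: s1 swaps positions 1,2 -> [2 1]
  step 4: s1 swaps positions 1,2 -> [1 2]
  step 5: s1^-1 swaps positions 1,2 -> [2 1]
  step 6: s1 swaps positions 1,2 -> [1 2]
  step 7: s1 swaps positions 1,2 -> [2 1]
  step 8: s1^-1 swaps positions 1,2 -> [1 2]
  step 9: s1^-1 swaps positions 1,2 -> [2 1]
Final permutation (position -> original strand): [2 1]
Closure components = cycle count of this permutation = 1.

Answer: 1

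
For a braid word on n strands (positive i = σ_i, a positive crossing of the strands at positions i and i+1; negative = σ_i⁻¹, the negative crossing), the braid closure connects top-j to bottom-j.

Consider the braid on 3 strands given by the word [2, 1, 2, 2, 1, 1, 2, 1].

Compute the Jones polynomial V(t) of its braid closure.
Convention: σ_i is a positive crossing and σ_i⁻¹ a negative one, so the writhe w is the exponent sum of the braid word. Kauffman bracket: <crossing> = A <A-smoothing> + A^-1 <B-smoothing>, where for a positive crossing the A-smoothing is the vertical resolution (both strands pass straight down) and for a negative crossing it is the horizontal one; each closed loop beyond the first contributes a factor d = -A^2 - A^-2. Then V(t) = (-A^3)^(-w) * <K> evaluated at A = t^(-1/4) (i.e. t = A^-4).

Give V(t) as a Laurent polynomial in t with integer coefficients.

-t^8 + t^5 + t^3

Derivation:
Braid: s2 s1 s2 s2 s1 s1 s2 s1 on 3 strands, 8 crossings.
Writhe w = (#positive) - (#negative) = 8 - 0 = 8.
Enumerate smoothing states for the bracket polynomial. There are 2^8 = 256 states.
Each crossing splits two ways (0=vertical, 1=horizontal). The state's weight is A^(#A-smoothings - #B-smoothings) * d^(loops - 1).
Tabulate the states by total A-exponent and number of loops L (A-exp: L × count):
  A^8: L=3 ×1
  A^6: L=2 ×8
  A^4: L=1 ×16, L=3 ×12
  A^2: L=2 ×48, L=4 ×8
  A^0: L=1 ×17, L=3 ×51, L=5 ×2
  A^-2: L=2 ×34, L=4 ×22
  A^-4: L=1 ×4, L=3 ×21, L=5 ×3
  A^-6: L=2 ×4, L=4 ×4
  A^-8: L=3 ×1
Each group contributes A^e * Σ count * d^(L-1):
Powers of d = -A^2 - A^-2: d^2 = A^4 + 2 + A^-4; d^3 = -A^6 - 3*A^2 - 3*A^-2 - A^-6; d^4 = A^8 + 4*A^4 + 6 + 4*A^-4 + A^-8.
  A^8 * (d^2) = A^12 + 2*A^8 + A^4
  A^6 * (8*d) = -8*A^8 - 8*A^4
  A^4 * (16 + 12*d^2) = 12*A^8 + 40*A^4 + 12
  A^2 * (48*d + 8*d^3) = -8*A^8 - 72*A^4 - 72 - 8*A^-4
  A^0 * (17 + 51*d^2 + 2*d^4) = 2*A^8 + 59*A^4 + 131 + 59*A^-4 + 2*A^-8
  A^-2 * (34*d + 22*d^3) = -22*A^4 - 100 - 100*A^-4 - 22*A^-8
  A^-4 * (4 + 21*d^2 + 3*d^4) = 3*A^4 + 33 + 64*A^-4 + 33*A^-8 + 3*A^-12
  A^-6 * (4*d + 4*d^3) = -4 - 16*A^-4 - 16*A^-8 - 4*A^-12
  A^-8 * (d^2) = A^-4 + 2*A^-8 + A^-12
Summing the groups: <K> = A^12 + A^4 - A^-8
Normalise by the writhe: (-A^3)^(-w) = (-A^3)^(-8) = A^-24, so f(A) = A^-24 * <K> = A^-12 + A^-20 - A^-32.
Substitute A = t^(-1/4), i.e. A^e → t^(-e/4): V(t) = -t^8 + t^5 + t^3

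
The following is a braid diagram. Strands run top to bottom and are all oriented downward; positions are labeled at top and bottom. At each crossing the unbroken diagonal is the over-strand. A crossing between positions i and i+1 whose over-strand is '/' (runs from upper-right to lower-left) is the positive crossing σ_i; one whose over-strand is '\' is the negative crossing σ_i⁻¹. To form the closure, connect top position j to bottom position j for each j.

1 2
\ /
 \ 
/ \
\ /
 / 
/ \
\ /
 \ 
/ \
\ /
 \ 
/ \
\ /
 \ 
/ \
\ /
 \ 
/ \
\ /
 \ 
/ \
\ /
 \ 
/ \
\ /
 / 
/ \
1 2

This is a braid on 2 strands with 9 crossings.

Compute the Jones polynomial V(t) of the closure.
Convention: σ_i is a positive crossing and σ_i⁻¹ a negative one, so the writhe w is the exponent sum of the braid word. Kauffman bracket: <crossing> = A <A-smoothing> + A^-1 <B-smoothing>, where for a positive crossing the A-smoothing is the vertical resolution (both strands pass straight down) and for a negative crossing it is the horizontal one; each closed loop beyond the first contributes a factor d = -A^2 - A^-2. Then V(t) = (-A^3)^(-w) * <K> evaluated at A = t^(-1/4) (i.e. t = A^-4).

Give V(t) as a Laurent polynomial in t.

t^-2 + t^-4 - t^-5 + t^-6 - t^-7

Derivation:
Reading the diagram top to bottom ('/'-over between positions i,i+1 = s_i, '\'-over = s_i^-1): braid word = s1^-1 s1 s1^-1 s1^-1 s1^-1 s1^-1 s1^-1 s1^-1 s1.
The presented braid s1^-1 s1 s1^-1 s1^-1 s1^-1 s1^-1 s1^-1 s1^-1 s1 on 2 strands reduces by inverse Markov moves (closure unchanged at each step):
  Deconjugate: the word is γ·β·γ⁻¹ with γ = s1^-1 s1 (prefix) and γ⁻¹ = s1^-1 s1 (suffix); strip both.
Reduced to β = s1^-1 s1^-1 s1^-1 s1^-1 s1^-1 on 2 strands, 5 crossings.
Compute on β:
Braid: s1^-1 s1^-1 s1^-1 s1^-1 s1^-1 on 2 strands, 5 crossings.
Writhe w = (#positive) - (#negative) = 0 - 5 = -5.
Computing the Kauffman bracket via state sum. There are 2^5 = 32 states.
For each crossing: s=0 is the vertical smoothing, s=1 horizontal. Crossing k contributes A^(sign_k * (1 - 2*s_k)); loop factor d = -A^2 - A^-2.
  state 00000: A-exp=-5, loops=2, term = A^-5 * d^1
  state 00001: A-exp=-3, loops=1, term = A^-3 * d^0
  state 00010: A-exp=-3, loops=1, term = A^-3 * d^0
  state 00011: A-exp=-1, loops=2, term = A^-1 * d^1
  state 00100: A-exp=-3, loops=1, term = A^-3 * d^0
  state 00101: A-exp=-1, loops=2, term = A^-1 * d^1
  state 00110: A-exp=-1, loops=2, term = A^-1 * d^1
  state 00111: A-exp=+1, loops=3, term = A^1 * d^2
  state 01000: A-exp=-3, loops=1, term = A^-3 * d^0
  state 01001: A-exp=-1, loops=2, term = A^-1 * d^1
  state 01010: A-exp=-1, loops=2, term = A^-1 * d^1
  state 01011: A-exp=+1, loops=3, term = A^1 * d^2
  state 01100: A-exp=-1, loops=2, term = A^-1 * d^1
  state 01101: A-exp=+1, loops=3, term = A^1 * d^2
  state 01110: A-exp=+1, loops=3, term = A^1 * d^2
  state 01111: A-exp=+3, loops=4, term = A^3 * d^3
  state 10000: A-exp=-3, loops=1, term = A^-3 * d^0
  state 10001: A-exp=-1, loops=2, term = A^-1 * d^1
  state 10010: A-exp=-1, loops=2, term = A^-1 * d^1
  state 10011: A-exp=+1, loops=3, term = A^1 * d^2
  state 10100: A-exp=-1, loops=2, term = A^-1 * d^1
  state 10101: A-exp=+1, loops=3, term = A^1 * d^2
  state 10110: A-exp=+1, loops=3, term = A^1 * d^2
  state 10111: A-exp=+3, loops=4, term = A^3 * d^3
  state 11000: A-exp=-1, loops=2, term = A^-1 * d^1
  state 11001: A-exp=+1, loops=3, term = A^1 * d^2
  state 11010: A-exp=+1, loops=3, term = A^1 * d^2
  state 11011: A-exp=+3, loops=4, term = A^3 * d^3
  state 11100: A-exp=+1, loops=3, term = A^1 * d^2
  state 11101: A-exp=+3, loops=4, term = A^3 * d^3
  state 11110: A-exp=+3, loops=4, term = A^3 * d^3
  state 11111: A-exp=+5, loops=5, term = A^5 * d^4
Collect the terms by A-exponent (count of states per loop number):
Powers of d = -A^2 - A^-2: d^2 = A^4 + 2 + A^-4; d^3 = -A^6 - 3*A^2 - 3*A^-2 - A^-6; d^4 = A^8 + 4*A^4 + 6 + 4*A^-4 + A^-8.
  A^5 * (d^4) = A^13 + 4*A^9 + 6*A^5 + 4*A + A^-3
  A^3 * (5*d^3) = -5*A^9 - 15*A^5 - 15*A - 5*A^-3
  A^1 * (10*d^2) = 10*A^5 + 20*A + 10*A^-3
  A^-1 * (10*d) = -10*A - 10*A^-3
  A^-3 * (5) = 5*A^-3
  A^-5 * (d) = -A^-3 - A^-7
Summing the groups: <K> = A^13 - A^9 + A^5 - A - A^-7
Normalise by the writhe: (-A^3)^(-w) = (-A^3)^(5) = -A^15, so f(A) = -A^15 * <K> = -A^28 + A^24 - A^20 + A^16 + A^8.
Substitute A = t^(-1/4), i.e. A^e → t^(-e/4): V(t) = t^-2 + t^-4 - t^-5 + t^-6 - t^-7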